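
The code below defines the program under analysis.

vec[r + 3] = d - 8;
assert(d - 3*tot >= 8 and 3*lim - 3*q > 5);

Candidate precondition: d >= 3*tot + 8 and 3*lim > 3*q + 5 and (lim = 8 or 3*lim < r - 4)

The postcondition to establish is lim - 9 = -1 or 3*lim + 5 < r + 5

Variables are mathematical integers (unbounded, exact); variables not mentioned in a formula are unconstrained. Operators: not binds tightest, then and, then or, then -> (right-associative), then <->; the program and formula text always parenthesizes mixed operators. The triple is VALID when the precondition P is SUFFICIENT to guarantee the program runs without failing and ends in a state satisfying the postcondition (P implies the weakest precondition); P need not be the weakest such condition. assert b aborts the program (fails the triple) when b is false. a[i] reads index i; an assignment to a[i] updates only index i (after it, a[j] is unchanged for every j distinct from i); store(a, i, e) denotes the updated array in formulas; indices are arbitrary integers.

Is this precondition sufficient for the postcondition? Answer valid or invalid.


Working backward. After the program, the postcondition lim - 9 = -1 or 3*lim + 5 < r + 5 must hold; in canonical form it is lim = 8 or 3*lim < r.
Before assert d - 3*tot >= 8 and 3*lim - 3*q > 5: d >= 3*tot + 8 and 3*lim > 3*q + 5 and (lim = 8 or 3*lim < r)
Before vec[r + 3] := d - 8: d >= 3*tot + 8 and 3*lim > 3*q + 5 and (lim = 8 or 3*lim < r)
The weakest precondition is d >= 3*tot + 8 and 3*lim > 3*q + 5 and (lim = 8 or 3*lim < r).
Check whether d >= 3*tot + 8 and 3*lim > 3*q + 5 and (lim = 8 or 3*lim < r - 4) implies it.
Every state satisfying the precondition satisfies the weakest precondition: the implication holds.
Answer: valid


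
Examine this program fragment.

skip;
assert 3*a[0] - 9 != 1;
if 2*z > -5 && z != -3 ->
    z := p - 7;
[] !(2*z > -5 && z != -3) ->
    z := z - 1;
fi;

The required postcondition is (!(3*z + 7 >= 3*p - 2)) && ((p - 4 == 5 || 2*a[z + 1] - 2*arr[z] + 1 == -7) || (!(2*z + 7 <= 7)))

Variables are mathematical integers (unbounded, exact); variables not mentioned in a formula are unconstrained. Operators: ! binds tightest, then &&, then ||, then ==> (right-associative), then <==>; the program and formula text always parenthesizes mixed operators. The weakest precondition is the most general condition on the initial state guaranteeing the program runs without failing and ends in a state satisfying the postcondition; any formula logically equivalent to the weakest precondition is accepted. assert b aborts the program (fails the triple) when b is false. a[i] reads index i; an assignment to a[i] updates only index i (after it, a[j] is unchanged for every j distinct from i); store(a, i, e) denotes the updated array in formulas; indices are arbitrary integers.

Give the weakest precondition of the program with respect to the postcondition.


Working backward. After the program, the postcondition (!(3*z + 7 >= 3*p - 2)) && ((p - 4 == 5 || 2*a[z + 1] - 2*arr[z] + 1 == -7) || (!(2*z + 7 <= 7))) must hold; in canonical form it is (!(3*z >= 3*p - 9)) && (p == 9 || 2*a[z + 1] == 2*arr[z] - 8 || (!(2*z <= 0))).
Then branch requires p == 9 || 2*a[p - 6] == 2*arr[p - 7] - 8 || (!(2*p <= 14)); else branch requires (!(3*z >= 3*p - 6)) && (p == 9 || 2*a[z] == 2*arr[z - 1] - 8 || (!(2*z <= 2))).
Before the if: ((2*z > -5 && z != -3) ==> (p == 9 || 2*a[p - 6] == 2*arr[p - 7] - 8 || (!(2*p <= 14)))) && ((!(2*z > -5 && z != -3)) ==> ((!(3*z >= 3*p - 6)) && (p == 9 || 2*a[z] == 2*arr[z - 1] - 8 || (!(2*z <= 2)))))
Before assert 3*a[0] - 9 != 1: 3*a[0] != 10 && ((2*z > -5 && z != -3) ==> (p == 9 || 2*a[p - 6] == 2*arr[p - 7] - 8 || (!(2*p <= 14)))) && ((!(2*z > -5 && z != -3)) ==> ((!(3*z >= 3*p - 6)) && (p == 9 || 2*a[z] == 2*arr[z - 1] - 8 || (!(2*z <= 2)))))
Before skip: 3*a[0] != 10 && ((2*z > -5 && z != -3) ==> (p == 9 || 2*a[p - 6] == 2*arr[p - 7] - 8 || (!(2*p <= 14)))) && ((!(2*z > -5 && z != -3)) ==> ((!(3*z >= 3*p - 6)) && (p == 9 || 2*a[z] == 2*arr[z - 1] - 8 || (!(2*z <= 2)))))
Answer: WP = 3*a[0] != 10 && ((2*z > -5 && z != -3) ==> (p == 9 || 2*a[p - 6] == 2*arr[p - 7] - 8 || (!(2*p <= 14)))) && ((!(2*z > -5 && z != -3)) ==> ((!(3*z >= 3*p - 6)) && (p == 9 || 2*a[z] == 2*arr[z - 1] - 8 || (!(2*z <= 2)))))


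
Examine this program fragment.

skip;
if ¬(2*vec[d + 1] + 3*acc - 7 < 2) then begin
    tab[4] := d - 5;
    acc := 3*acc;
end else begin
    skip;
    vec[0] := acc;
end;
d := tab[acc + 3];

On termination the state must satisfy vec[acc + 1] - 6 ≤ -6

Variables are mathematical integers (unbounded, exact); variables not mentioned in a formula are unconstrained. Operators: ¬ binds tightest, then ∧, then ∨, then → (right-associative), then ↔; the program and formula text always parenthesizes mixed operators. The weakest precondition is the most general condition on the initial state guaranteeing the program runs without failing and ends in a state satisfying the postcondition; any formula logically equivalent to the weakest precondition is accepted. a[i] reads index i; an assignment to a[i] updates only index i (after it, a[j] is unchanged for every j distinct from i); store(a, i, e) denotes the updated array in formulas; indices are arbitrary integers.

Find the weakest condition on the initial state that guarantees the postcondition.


Working backward. After the program, the postcondition vec[acc + 1] - 6 ≤ -6 must hold; in canonical form it is vec[acc + 1] ≤ 0.
Before d := tab[acc + 3]: vec[acc + 1] ≤ 0
Then branch requires vec[3*acc + 1] ≤ 0; else branch requires store(vec, 0, acc)[acc + 1] ≤ 0.
Before the if: ((¬(2*vec[d + 1] + 3*acc < 9)) → vec[3*acc + 1] ≤ 0) ∧ (2*vec[d + 1] + 3*acc < 9 → store(vec, 0, acc)[acc + 1] ≤ 0)
Before skip: ((¬(2*vec[d + 1] + 3*acc < 9)) → vec[3*acc + 1] ≤ 0) ∧ (2*vec[d + 1] + 3*acc < 9 → store(vec, 0, acc)[acc + 1] ≤ 0)
Answer: WP = ((¬(2*vec[d + 1] + 3*acc < 9)) → vec[3*acc + 1] ≤ 0) ∧ (2*vec[d + 1] + 3*acc < 9 → store(vec, 0, acc)[acc + 1] ≤ 0)


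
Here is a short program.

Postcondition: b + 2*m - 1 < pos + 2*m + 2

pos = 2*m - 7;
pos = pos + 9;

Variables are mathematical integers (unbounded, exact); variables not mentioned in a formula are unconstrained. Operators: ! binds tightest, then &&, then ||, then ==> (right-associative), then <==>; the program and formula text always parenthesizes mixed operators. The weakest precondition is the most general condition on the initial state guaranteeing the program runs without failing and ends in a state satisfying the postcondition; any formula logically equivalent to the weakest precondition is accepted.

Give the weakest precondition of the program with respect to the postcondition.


Working backward. After the program, the postcondition b + 2*m - 1 < pos + 2*m + 2 must hold; in canonical form it is b < pos + 3.
Before pos := pos + 9: b < pos + 12
Before pos := 2*m - 7: b < 2*m + 5
Answer: WP = b < 2*m + 5


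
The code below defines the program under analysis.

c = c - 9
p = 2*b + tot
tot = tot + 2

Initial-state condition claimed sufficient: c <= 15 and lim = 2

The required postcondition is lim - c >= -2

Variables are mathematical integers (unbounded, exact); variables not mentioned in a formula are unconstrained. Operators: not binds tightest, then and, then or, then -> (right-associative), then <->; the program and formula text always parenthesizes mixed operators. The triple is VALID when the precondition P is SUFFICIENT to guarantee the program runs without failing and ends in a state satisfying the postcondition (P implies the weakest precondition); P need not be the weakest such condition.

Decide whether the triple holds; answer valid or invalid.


Working backward. After the program, the postcondition lim - c >= -2 must hold; in canonical form it is lim >= c - 2.
Before tot := tot + 2: lim >= c - 2
Before p := 2*b + tot: lim >= c - 2
Before c := c - 9: lim >= c - 11
The weakest precondition is lim >= c - 11.
Check whether c <= 15 and lim = 2 implies it.
Countermodel: at the initial state c = 14, lim = 2, the precondition holds but the weakest precondition fails.
Answer: invalid


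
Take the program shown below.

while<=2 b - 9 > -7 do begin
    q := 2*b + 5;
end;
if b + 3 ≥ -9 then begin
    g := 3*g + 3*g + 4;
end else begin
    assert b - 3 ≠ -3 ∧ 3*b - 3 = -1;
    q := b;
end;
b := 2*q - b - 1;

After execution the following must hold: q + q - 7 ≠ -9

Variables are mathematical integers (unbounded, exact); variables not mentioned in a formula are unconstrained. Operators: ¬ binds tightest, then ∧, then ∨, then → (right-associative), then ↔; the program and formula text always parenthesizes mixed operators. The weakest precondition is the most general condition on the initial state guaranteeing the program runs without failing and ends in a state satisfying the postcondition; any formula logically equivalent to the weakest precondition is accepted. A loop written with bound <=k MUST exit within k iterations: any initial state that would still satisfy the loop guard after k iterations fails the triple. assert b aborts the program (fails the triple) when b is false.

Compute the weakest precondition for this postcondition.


Working backward. After the program, the postcondition q + q - 7 ≠ -9 must hold; in canonical form it is 2*q ≠ -2.
Before b := 2*q - b - 1: 2*q ≠ -2
Then branch requires 2*q ≠ -2; else branch requires b ≠ 0 ∧ 3*b = 2 ∧ 2*b ≠ -2.
Before the if: (b ≥ -12 → 2*q ≠ -2) ∧ ((¬(b ≥ -12)) → (b ≠ 0 ∧ 3*b = 2 ∧ 2*b ≠ -2))
Before the loop (bound <=2), unroll the exhaustion recursion (WP_0 = exit-now case; WP_j = one more guarded iteration, up to j = 2):
  WP_0: (¬(b > 2)) ∧ (b ≥ -12 → 2*q ≠ -2) ∧ ((¬(b ≥ -12)) → (b ≠ 0 ∧ 3*b = 2 ∧ 2*b ≠ -2))
  WP_1: (b > 2 → ((¬(b > 2)) ∧ (b ≥ -12 → 4*b ≠ -12) ∧ ((¬(b ≥ -12)) → (b ≠ 0 ∧ 3*b = 2 ∧ 2*b ≠ -2)))) ∧ ((¬(b > 2)) → ((b ≥ -12 → 2*q ≠ -2) ∧ ((¬(b ≥ -12)) → (b ≠ 0 ∧ 3*b = 2 ∧ 2*b ≠ -2))))
  WP_2: (b > 2 → ((b > 2 → ((¬(b > 2)) ∧ (b ≥ -12 → 4*b ≠ -12) ∧ ((¬(b ≥ -12)) → (b ≠ 0 ∧ 3*b = 2 ∧ 2*b ≠ -2)))) ∧ ((¬(b > 2)) → ((b ≥ -12 → 4*b ≠ -12) ∧ ((¬(b ≥ -12)) → (b ≠ 0 ∧ 3*b = 2 ∧ 2*b ≠ -2)))))) ∧ ((¬(b > 2)) → ((b ≥ -12 → 2*q ≠ -2) ∧ ((¬(b ≥ -12)) → (b ≠ 0 ∧ 3*b = 2 ∧ 2*b ≠ -2))))
So before the loop: (b > 2 → ((b > 2 → ((¬(b > 2)) ∧ (b ≥ -12 → 4*b ≠ -12) ∧ ((¬(b ≥ -12)) → (b ≠ 0 ∧ 3*b = 2 ∧ 2*b ≠ -2)))) ∧ ((¬(b > 2)) → ((b ≥ -12 → 4*b ≠ -12) ∧ ((¬(b ≥ -12)) → (b ≠ 0 ∧ 3*b = 2 ∧ 2*b ≠ -2)))))) ∧ ((¬(b > 2)) → ((b ≥ -12 → 2*q ≠ -2) ∧ ((¬(b ≥ -12)) → (b ≠ 0 ∧ 3*b = 2 ∧ 2*b ≠ -2))))
Answer: WP = (b > 2 → ((b > 2 → ((¬(b > 2)) ∧ (b ≥ -12 → 4*b ≠ -12) ∧ ((¬(b ≥ -12)) → (b ≠ 0 ∧ 3*b = 2 ∧ 2*b ≠ -2)))) ∧ ((¬(b > 2)) → ((b ≥ -12 → 4*b ≠ -12) ∧ ((¬(b ≥ -12)) → (b ≠ 0 ∧ 3*b = 2 ∧ 2*b ≠ -2)))))) ∧ ((¬(b > 2)) → ((b ≥ -12 → 2*q ≠ -2) ∧ ((¬(b ≥ -12)) → (b ≠ 0 ∧ 3*b = 2 ∧ 2*b ≠ -2))))


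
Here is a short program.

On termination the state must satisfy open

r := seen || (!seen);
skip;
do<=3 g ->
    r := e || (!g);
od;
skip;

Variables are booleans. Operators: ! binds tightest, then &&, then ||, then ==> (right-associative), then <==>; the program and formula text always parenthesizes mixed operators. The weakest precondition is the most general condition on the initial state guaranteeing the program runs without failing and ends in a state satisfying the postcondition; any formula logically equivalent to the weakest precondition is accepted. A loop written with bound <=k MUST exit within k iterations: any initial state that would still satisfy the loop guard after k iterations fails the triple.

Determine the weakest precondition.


Working backward. After the program, open must hold.
Before skip: open
Before the loop (bound <=3), unroll the exhaustion recursion (WP_0 = exit-now case; WP_j = one more guarded iteration, up to j = 3):
  WP_0: (!g) && open
  WP_1: (g ==> ((!g) && open)) && ((!g) ==> open)
  WP_2: (g ==> ((g ==> ((!g) && open)) && ((!g) ==> open))) && ((!g) ==> open)
  WP_3: (g ==> ((g ==> ((g ==> ((!g) && open)) && ((!g) ==> open))) && ((!g) ==> open))) && ((!g) ==> open)
So before the loop: (g ==> ((g ==> ((g ==> ((!g) && open)) && ((!g) ==> open))) && ((!g) ==> open))) && ((!g) ==> open)
Before skip: (g ==> ((g ==> ((g ==> ((!g) && open)) && ((!g) ==> open))) && ((!g) ==> open))) && ((!g) ==> open)
Before r := seen || (!seen): (g ==> ((g ==> ((g ==> ((!g) && open)) && ((!g) ==> open))) && ((!g) ==> open))) && ((!g) ==> open)
Answer: WP = (g ==> ((g ==> ((g ==> ((!g) && open)) && ((!g) ==> open))) && ((!g) ==> open))) && ((!g) ==> open)


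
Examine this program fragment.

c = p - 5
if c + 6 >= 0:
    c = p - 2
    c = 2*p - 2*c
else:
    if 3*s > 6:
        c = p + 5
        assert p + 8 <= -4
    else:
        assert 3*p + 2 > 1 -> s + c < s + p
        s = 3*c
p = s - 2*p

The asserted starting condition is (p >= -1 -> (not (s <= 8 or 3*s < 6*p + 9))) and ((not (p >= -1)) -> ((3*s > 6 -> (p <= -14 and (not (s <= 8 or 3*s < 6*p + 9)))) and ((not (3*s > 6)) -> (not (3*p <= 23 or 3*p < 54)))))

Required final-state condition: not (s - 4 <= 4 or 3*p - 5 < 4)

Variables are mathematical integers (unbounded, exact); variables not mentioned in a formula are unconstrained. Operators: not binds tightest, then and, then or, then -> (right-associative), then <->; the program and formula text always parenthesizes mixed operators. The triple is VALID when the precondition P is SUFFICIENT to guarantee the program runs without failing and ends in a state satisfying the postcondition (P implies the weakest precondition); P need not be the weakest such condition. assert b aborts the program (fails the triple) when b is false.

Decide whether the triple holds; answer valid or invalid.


Working backward. After the program, the postcondition not (s - 4 <= 4 or 3*p - 5 < 4) must hold; in canonical form it is not (s <= 8 or 3*p < 9).
Before p := s - 2*p: not (s <= 8 or 3*s < 6*p + 9)
Then branch requires not (s <= 8 or 3*s < 6*p + 9); else branch requires (3*s > 6 -> (p <= -12 and (not (s <= 8 or 3*s < 6*p + 9)))) and ((not (3*s > 6)) -> ((3*p > -1 -> c < p) and (not (3*c <= 8 or 9*c < 6*p + 9)))).
Before the if: (c >= -6 -> (not (s <= 8 or 3*s < 6*p + 9))) and ((not (c >= -6)) -> ((3*s > 6 -> (p <= -12 and (not (s <= 8 or 3*s < 6*p + 9)))) and ((not (3*s > 6)) -> ((3*p > -1 -> c < p) and (not (3*c <= 8 or 9*c < 6*p + 9))))))
Before c := p - 5: (p >= -1 -> (not (s <= 8 or 3*s < 6*p + 9))) and ((not (p >= -1)) -> ((3*s > 6 -> (p <= -12 and (not (s <= 8 or 3*s < 6*p + 9)))) and ((not (3*s > 6)) -> (not (3*p <= 23 or 3*p < 54)))))
The weakest precondition is (p >= -1 -> (not (s <= 8 or 3*s < 6*p + 9))) and ((not (p >= -1)) -> ((3*s > 6 -> (p <= -12 and (not (s <= 8 or 3*s < 6*p + 9)))) and ((not (3*s > 6)) -> (not (3*p <= 23 or 3*p < 54))))).
Check whether (p >= -1 -> (not (s <= 8 or 3*s < 6*p + 9))) and ((not (p >= -1)) -> ((3*s > 6 -> (p <= -14 and (not (s <= 8 or 3*s < 6*p + 9)))) and ((not (3*s > 6)) -> (not (3*p <= 23 or 3*p < 54))))) implies it.
Every state satisfying the precondition satisfies the weakest precondition: the implication holds.
Answer: valid


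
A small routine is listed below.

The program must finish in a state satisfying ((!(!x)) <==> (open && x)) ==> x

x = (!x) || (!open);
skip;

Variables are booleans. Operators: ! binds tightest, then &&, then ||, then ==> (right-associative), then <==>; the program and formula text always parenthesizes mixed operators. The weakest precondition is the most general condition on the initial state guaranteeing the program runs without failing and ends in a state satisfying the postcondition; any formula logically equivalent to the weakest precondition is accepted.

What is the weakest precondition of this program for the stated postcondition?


Working backward. After the program, the postcondition ((!(!x)) <==> (open && x)) ==> x must hold; in canonical form it is (x <==> (open && x)) ==> x.
Before skip: (x <==> (open && x)) ==> x
Before x := (!x) || (!open): (((!x) || (!open)) <==> (open && ((!x) || (!open)))) ==> ((!x) || (!open))
Answer: WP = (((!x) || (!open)) <==> (open && ((!x) || (!open)))) ==> ((!x) || (!open))


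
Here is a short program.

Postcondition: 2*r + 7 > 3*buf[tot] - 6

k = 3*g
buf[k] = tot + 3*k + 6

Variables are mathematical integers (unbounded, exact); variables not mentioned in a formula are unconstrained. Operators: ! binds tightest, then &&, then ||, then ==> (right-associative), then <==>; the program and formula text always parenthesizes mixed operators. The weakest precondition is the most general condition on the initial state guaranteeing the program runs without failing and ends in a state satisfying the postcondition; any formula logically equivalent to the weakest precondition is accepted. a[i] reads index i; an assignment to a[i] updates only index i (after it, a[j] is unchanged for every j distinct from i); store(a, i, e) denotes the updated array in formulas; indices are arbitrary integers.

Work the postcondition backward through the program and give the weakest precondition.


Working backward. After the program, the postcondition 2*r + 7 > 3*buf[tot] - 6 must hold; in canonical form it is 2*r > 3*buf[tot] - 13.
Before buf[k] := tot + 3*k + 6: 2*r > 3*store(buf, k, 3*k + tot + 6)[tot] - 13
Before k := 3*g: 2*r > 3*store(buf, 3*g, 9*g + tot + 6)[tot] - 13
Answer: WP = 2*r > 3*store(buf, 3*g, 9*g + tot + 6)[tot] - 13


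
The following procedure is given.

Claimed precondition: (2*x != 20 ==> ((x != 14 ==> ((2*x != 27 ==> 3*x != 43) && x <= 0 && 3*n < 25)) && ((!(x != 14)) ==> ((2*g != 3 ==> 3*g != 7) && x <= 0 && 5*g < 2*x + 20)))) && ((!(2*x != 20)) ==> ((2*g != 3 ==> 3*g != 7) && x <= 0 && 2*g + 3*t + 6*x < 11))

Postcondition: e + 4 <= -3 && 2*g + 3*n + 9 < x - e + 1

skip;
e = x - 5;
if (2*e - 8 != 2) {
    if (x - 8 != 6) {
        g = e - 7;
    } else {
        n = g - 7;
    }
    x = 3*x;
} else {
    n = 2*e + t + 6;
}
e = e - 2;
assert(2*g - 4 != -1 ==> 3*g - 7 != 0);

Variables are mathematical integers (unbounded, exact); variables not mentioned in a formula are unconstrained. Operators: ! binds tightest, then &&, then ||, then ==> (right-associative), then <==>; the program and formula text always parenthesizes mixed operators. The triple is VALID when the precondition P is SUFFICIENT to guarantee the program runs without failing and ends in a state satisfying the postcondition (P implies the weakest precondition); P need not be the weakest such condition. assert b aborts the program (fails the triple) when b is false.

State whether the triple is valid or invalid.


Working backward. After the program, the postcondition e + 4 <= -3 && 2*g + 3*n + 9 < x - e + 1 must hold; in canonical form it is e <= -7 && e + 2*g + 3*n < x - 8.
Before assert 2*g - 4 != -1 ==> 3*g - 7 != 0: (2*g != 3 ==> 3*g != 7) && e <= -7 && e + 2*g + 3*n < x - 8
Before e := e - 2: (2*g != 3 ==> 3*g != 7) && e <= -5 && e + 2*g + 3*n < x - 6
Then branch requires (x != 14 ==> ((2*e != 17 ==> 3*e != 28) && e <= -5 && 3*e + 3*n < 3*x + 8)) && ((!(x != 14)) ==> ((2*g != 3 ==> 3*g != 7) && e <= -5 && e + 5*g < 3*x + 15)); else branch requires (2*g != 3 ==> 3*g != 7) && e <= -5 && 7*e + 2*g + 3*t < x - 24.
Before the if: (2*e != 10 ==> ((x != 14 ==> ((2*e != 17 ==> 3*e != 28) && e <= -5 && 3*e + 3*n < 3*x + 8)) && ((!(x != 14)) ==> ((2*g != 3 ==> 3*g != 7) && e <= -5 && e + 5*g < 3*x + 15)))) && ((!(2*e != 10)) ==> ((2*g != 3 ==> 3*g != 7) && e <= -5 && 7*e + 2*g + 3*t < x - 24))
Before e := x - 5: (2*x != 20 ==> ((x != 14 ==> ((2*x != 27 ==> 3*x != 43) && x <= 0 && 3*n < 23)) && ((!(x != 14)) ==> ((2*g != 3 ==> 3*g != 7) && x <= 0 && 5*g < 2*x + 20)))) && ((!(2*x != 20)) ==> ((2*g != 3 ==> 3*g != 7) && x <= 0 && 2*g + 3*t + 6*x < 11))
Before skip: (2*x != 20 ==> ((x != 14 ==> ((2*x != 27 ==> 3*x != 43) && x <= 0 && 3*n < 23)) && ((!(x != 14)) ==> ((2*g != 3 ==> 3*g != 7) && x <= 0 && 5*g < 2*x + 20)))) && ((!(2*x != 20)) ==> ((2*g != 3 ==> 3*g != 7) && x <= 0 && 2*g + 3*t + 6*x < 11))
The weakest precondition is (2*x != 20 ==> ((x != 14 ==> ((2*x != 27 ==> 3*x != 43) && x <= 0 && 3*n < 23)) && ((!(x != 14)) ==> ((2*g != 3 ==> 3*g != 7) && x <= 0 && 5*g < 2*x + 20)))) && ((!(2*x != 20)) ==> ((2*g != 3 ==> 3*g != 7) && x <= 0 && 2*g + 3*t + 6*x < 11)).
Check whether (2*x != 20 ==> ((x != 14 ==> ((2*x != 27 ==> 3*x != 43) && x <= 0 && 3*n < 25)) && ((!(x != 14)) ==> ((2*g != 3 ==> 3*g != 7) && x <= 0 && 5*g < 2*x + 20)))) && ((!(2*x != 20)) ==> ((2*g != 3 ==> 3*g != 7) && x <= 0 && 2*g + 3*t + 6*x < 11)) implies it.
Countermodel: at the initial state g = 0, n = 8, t = 0, x = 0, the precondition holds but the weakest precondition fails.
Answer: invalid


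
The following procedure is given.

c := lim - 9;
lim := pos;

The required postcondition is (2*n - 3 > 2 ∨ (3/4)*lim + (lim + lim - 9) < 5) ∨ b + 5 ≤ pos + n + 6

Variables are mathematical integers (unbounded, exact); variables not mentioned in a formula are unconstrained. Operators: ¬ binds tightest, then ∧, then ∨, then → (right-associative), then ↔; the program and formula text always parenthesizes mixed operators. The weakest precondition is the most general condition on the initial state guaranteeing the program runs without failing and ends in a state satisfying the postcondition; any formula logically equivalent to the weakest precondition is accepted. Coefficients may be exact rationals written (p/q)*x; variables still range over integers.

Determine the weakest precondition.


Working backward. After the program, the postcondition (2*n - 3 > 2 ∨ (3/4)*lim + (lim + lim - 9) < 5) ∨ b + 5 ≤ pos + n + 6 must hold; in canonical form it is 2*n > 5 ∨ (11/4)*lim < 14 ∨ b ≤ n + pos + 1.
Before lim := pos: 2*n > 5 ∨ (11/4)*pos < 14 ∨ b ≤ n + pos + 1
Before c := lim - 9: 2*n > 5 ∨ (11/4)*pos < 14 ∨ b ≤ n + pos + 1
Answer: WP = 2*n > 5 ∨ (11/4)*pos < 14 ∨ b ≤ n + pos + 1


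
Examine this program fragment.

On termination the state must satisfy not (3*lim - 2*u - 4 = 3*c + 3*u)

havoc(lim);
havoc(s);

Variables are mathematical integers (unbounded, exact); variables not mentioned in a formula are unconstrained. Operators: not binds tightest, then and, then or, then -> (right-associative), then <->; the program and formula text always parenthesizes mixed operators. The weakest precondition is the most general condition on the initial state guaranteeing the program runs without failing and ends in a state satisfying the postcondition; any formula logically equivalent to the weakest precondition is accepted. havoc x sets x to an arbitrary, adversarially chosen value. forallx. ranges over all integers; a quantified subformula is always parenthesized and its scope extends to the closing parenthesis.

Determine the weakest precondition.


Working backward. After the program, the postcondition not (3*lim - 2*u - 4 = 3*c + 3*u) must hold; in canonical form it is not (3*lim = 3*c + 5*u + 4).
Before havoc s: not (3*lim = 3*c + 5*u + 4)
Before havoc lim: forall lim_1. (not (3*lim_1 = 3*c + 5*u + 4))
Answer: WP = forall lim_1. (not (3*lim_1 = 3*c + 5*u + 4))


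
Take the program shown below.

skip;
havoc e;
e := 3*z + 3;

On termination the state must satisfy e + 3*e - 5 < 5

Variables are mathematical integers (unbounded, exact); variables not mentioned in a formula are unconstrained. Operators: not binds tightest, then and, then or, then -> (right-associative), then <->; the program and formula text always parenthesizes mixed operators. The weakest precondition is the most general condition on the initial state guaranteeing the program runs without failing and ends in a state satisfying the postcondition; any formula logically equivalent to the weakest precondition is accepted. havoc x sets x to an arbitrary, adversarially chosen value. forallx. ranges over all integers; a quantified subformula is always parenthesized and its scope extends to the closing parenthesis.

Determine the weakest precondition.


Working backward. After the program, the postcondition e + 3*e - 5 < 5 must hold; in canonical form it is 4*e < 10.
Before e := 3*z + 3: 12*z < -2
Before havoc e: 12*z < -2
Before skip: 12*z < -2
Answer: WP = 12*z < -2


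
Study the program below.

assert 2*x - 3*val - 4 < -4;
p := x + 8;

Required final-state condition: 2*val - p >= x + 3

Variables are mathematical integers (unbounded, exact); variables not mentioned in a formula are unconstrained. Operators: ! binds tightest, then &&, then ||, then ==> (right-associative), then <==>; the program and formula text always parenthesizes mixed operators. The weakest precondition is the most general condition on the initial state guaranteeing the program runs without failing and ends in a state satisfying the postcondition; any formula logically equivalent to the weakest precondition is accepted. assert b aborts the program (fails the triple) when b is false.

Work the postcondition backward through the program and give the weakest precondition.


Working backward. After the program, the postcondition 2*val - p >= x + 3 must hold; in canonical form it is 2*val >= p + x + 3.
Before p := x + 8: 2*val >= 2*x + 11
Before assert 2*x - 3*val - 4 < -4: 2*x < 3*val && 2*val >= 2*x + 11
Answer: WP = 2*x < 3*val && 2*val >= 2*x + 11


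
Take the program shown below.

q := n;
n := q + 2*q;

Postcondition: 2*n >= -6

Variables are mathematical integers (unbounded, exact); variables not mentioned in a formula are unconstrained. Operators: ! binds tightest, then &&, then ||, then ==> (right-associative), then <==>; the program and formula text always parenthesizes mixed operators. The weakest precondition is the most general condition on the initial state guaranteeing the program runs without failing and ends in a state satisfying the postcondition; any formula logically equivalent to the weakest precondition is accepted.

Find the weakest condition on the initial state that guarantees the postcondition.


Working backward. After the program, 2*n >= -6 must hold.
Before n := q + 2*q: 6*q >= -6
Before q := n: 6*n >= -6
Answer: WP = 6*n >= -6


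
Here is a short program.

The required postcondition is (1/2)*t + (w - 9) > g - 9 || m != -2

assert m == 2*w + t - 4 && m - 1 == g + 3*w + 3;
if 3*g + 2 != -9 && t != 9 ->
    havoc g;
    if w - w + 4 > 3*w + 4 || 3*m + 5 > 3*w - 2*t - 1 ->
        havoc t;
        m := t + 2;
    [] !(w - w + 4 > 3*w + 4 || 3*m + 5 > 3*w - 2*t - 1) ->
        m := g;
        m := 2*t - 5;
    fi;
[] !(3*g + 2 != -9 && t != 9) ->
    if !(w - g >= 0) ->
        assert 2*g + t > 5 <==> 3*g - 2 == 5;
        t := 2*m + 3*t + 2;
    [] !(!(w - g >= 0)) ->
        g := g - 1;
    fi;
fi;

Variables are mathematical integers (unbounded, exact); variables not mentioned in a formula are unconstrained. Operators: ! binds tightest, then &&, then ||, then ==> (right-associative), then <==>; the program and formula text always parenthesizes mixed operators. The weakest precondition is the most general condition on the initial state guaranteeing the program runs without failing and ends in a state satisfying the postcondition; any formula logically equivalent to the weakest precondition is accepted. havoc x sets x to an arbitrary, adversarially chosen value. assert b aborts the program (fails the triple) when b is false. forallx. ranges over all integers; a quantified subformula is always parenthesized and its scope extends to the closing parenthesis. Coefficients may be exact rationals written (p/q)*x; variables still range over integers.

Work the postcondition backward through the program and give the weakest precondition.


Working backward. After the program, the postcondition (1/2)*t + (w - 9) > g - 9 || m != -2 must hold; in canonical form it is (1/2)*t + w > g || m != -2.
Then branch requires forall g_1. (((3*w < 0 || 3*m + 2*t > 3*w - 6) ==> (forall t_1. ((1/2)*t_1 + w > g_1 || t_1 != -4))) && ((!(3*w < 0 || 3*m + 2*t > 3*w - 6)) ==> ((1/2)*t + w > g_1 || 2*t != 3))); else branch requires ((!(w >= g)) ==> ((2*g + t > 5 <==> 3*g == 7) && (m + (3/2)*t + w > g - 1 || m != -2))) && (w >= g ==> ((1/2)*t + w > g - 1 || m != -2)).
Before the if: ((3*g != -11 && t != 9) ==> (forall g_1. (((3*w < 0 || 3*m + 2*t > 3*w - 6) ==> (forall t_1. ((1/2)*t_1 + w > g_1 || t_1 != -4))) && ((!(3*w < 0 || 3*m + 2*t > 3*w - 6)) ==> ((1/2)*t + w > g_1 || 2*t != 3))))) && ((!(3*g != -11 && t != 9)) ==> (((!(w >= g)) ==> ((2*g + t > 5 <==> 3*g == 7) && (m + (3/2)*t + w > g - 1 || m != -2))) && (w >= g ==> ((1/2)*t + w > g - 1 || m != -2))))
Before assert m == 2*w + t - 4 && m - 1 == g + 3*w + 3: m == t + 2*w - 4 && m == g + 3*w + 4 && ((3*g != -11 && t != 9) ==> (forall g_1. (((3*w < 0 || 3*m + 2*t > 3*w - 6) ==> (forall t_1. ((1/2)*t_1 + w > g_1 || t_1 != -4))) && ((!(3*w < 0 || 3*m + 2*t > 3*w - 6)) ==> ((1/2)*t + w > g_1 || 2*t != 3))))) && ((!(3*g != -11 && t != 9)) ==> (((!(w >= g)) ==> ((2*g + t > 5 <==> 3*g == 7) && (m + (3/2)*t + w > g - 1 || m != -2))) && (w >= g ==> ((1/2)*t + w > g - 1 || m != -2))))
Answer: WP = m == t + 2*w - 4 && m == g + 3*w + 4 && ((3*g != -11 && t != 9) ==> (forall g_1. (((3*w < 0 || 3*m + 2*t > 3*w - 6) ==> (forall t_1. ((1/2)*t_1 + w > g_1 || t_1 != -4))) && ((!(3*w < 0 || 3*m + 2*t > 3*w - 6)) ==> ((1/2)*t + w > g_1 || 2*t != 3))))) && ((!(3*g != -11 && t != 9)) ==> (((!(w >= g)) ==> ((2*g + t > 5 <==> 3*g == 7) && (m + (3/2)*t + w > g - 1 || m != -2))) && (w >= g ==> ((1/2)*t + w > g - 1 || m != -2))))


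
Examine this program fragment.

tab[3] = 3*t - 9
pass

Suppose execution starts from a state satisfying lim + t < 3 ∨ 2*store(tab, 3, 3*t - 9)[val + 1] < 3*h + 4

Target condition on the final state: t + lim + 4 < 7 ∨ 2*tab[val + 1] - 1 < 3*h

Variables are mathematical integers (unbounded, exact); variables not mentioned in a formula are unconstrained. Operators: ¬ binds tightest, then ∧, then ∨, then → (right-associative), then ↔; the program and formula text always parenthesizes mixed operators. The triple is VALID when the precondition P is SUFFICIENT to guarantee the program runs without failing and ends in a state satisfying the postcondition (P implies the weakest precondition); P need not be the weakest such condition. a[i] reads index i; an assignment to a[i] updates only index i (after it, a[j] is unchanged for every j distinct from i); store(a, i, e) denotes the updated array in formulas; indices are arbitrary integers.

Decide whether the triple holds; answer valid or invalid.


Working backward. After the program, the postcondition t + lim + 4 < 7 ∨ 2*tab[val + 1] - 1 < 3*h must hold; in canonical form it is lim + t < 3 ∨ 2*tab[val + 1] < 3*h + 1.
Before skip: lim + t < 3 ∨ 2*tab[val + 1] < 3*h + 1
Before tab[3] := 3*t - 9: lim + t < 3 ∨ 2*store(tab, 3, 3*t - 9)[val + 1] < 3*h + 1
The weakest precondition is lim + t < 3 ∨ 2*store(tab, 3, 3*t - 9)[val + 1] < 3*h + 1.
Check whether lim + t < 3 ∨ 2*store(tab, 3, 3*t - 9)[val + 1] < 3*h + 4 implies it.
Countermodel: at the initial state h = 23589, lim = -11795, t = 11798, tab = {[3] = 2, elsewhere 2}, val = 2, the precondition holds but the weakest precondition fails.
Answer: invalid


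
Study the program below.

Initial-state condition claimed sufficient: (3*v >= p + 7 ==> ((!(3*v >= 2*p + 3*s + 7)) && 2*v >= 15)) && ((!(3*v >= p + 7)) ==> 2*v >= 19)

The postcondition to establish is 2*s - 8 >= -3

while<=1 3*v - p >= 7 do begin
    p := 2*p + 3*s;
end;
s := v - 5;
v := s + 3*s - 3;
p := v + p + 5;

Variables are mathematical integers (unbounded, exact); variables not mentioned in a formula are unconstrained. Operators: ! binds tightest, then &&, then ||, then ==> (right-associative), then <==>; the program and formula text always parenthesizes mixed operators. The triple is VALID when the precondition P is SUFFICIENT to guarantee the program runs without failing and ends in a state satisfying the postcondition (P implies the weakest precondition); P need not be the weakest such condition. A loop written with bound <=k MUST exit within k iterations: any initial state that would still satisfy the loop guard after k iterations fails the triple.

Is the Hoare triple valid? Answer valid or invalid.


Working backward. After the program, the postcondition 2*s - 8 >= -3 must hold; in canonical form it is 2*s >= 5.
Before p := v + p + 5: 2*s >= 5
Before v := s + 3*s - 3: 2*s >= 5
Before s := v - 5: 2*v >= 15
Before the loop (bound <=1), unroll the exhaustion recursion (WP_0 = exit-now case; WP_j = one more guarded iteration, up to j = 1):
  WP_0: (!(3*v >= p + 7)) && 2*v >= 15
  WP_1: (3*v >= p + 7 ==> ((!(3*v >= 2*p + 3*s + 7)) && 2*v >= 15)) && ((!(3*v >= p + 7)) ==> 2*v >= 15)
So before the loop: (3*v >= p + 7 ==> ((!(3*v >= 2*p + 3*s + 7)) && 2*v >= 15)) && ((!(3*v >= p + 7)) ==> 2*v >= 15)
The weakest precondition is (3*v >= p + 7 ==> ((!(3*v >= 2*p + 3*s + 7)) && 2*v >= 15)) && ((!(3*v >= p + 7)) ==> 2*v >= 15).
Check whether (3*v >= p + 7 ==> ((!(3*v >= 2*p + 3*s + 7)) && 2*v >= 15)) && ((!(3*v >= p + 7)) ==> 2*v >= 19) implies it.
Every state satisfying the precondition satisfies the weakest precondition: the implication holds.
Answer: valid


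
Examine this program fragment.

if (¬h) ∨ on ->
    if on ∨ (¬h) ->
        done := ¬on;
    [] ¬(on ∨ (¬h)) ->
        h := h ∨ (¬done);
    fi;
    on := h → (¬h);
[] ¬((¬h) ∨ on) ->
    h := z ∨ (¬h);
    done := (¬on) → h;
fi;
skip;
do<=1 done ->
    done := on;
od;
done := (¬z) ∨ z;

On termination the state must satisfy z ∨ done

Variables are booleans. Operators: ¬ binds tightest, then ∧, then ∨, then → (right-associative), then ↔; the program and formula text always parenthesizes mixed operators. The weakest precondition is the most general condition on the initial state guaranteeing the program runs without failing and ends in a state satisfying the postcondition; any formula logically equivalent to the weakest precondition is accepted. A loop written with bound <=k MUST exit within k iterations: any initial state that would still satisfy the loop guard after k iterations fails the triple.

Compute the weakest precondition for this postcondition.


Working backward. After the program, z ∨ done must hold.
Before done := (¬z) ∨ z: true
Before the loop (bound <=1), unroll the exhaustion recursion (WP_0 = exit-now case; WP_j = one more guarded iteration, up to j = 1):
  WP_0: ¬done
  WP_1: done → (¬on)
So before the loop: done → (¬on)
Before skip: done → (¬on)
Then branch requires ((on ∨ (¬h)) → ((¬on) → (¬(h → (¬h))))) ∧ ((¬(on ∨ (¬h))) → (done → (¬((h ∨ (¬done)) → (¬(h ∨ (¬done))))))); else branch requires ((¬on) → (z ∨ (¬h))) → (¬on).
Before the if: (((¬h) ∨ on) → (((on ∨ (¬h)) → ((¬on) → (¬(h → (¬h))))) ∧ ((¬(on ∨ (¬h))) → (done → (¬((h ∨ (¬done)) → (¬(h ∨ (¬done))))))))) ∧ ((¬((¬h) ∨ on)) → (((¬on) → (z ∨ (¬h))) → (¬on)))
Answer: WP = (((¬h) ∨ on) → (((on ∨ (¬h)) → ((¬on) → (¬(h → (¬h))))) ∧ ((¬(on ∨ (¬h))) → (done → (¬((h ∨ (¬done)) → (¬(h ∨ (¬done))))))))) ∧ ((¬((¬h) ∨ on)) → (((¬on) → (z ∨ (¬h))) → (¬on)))


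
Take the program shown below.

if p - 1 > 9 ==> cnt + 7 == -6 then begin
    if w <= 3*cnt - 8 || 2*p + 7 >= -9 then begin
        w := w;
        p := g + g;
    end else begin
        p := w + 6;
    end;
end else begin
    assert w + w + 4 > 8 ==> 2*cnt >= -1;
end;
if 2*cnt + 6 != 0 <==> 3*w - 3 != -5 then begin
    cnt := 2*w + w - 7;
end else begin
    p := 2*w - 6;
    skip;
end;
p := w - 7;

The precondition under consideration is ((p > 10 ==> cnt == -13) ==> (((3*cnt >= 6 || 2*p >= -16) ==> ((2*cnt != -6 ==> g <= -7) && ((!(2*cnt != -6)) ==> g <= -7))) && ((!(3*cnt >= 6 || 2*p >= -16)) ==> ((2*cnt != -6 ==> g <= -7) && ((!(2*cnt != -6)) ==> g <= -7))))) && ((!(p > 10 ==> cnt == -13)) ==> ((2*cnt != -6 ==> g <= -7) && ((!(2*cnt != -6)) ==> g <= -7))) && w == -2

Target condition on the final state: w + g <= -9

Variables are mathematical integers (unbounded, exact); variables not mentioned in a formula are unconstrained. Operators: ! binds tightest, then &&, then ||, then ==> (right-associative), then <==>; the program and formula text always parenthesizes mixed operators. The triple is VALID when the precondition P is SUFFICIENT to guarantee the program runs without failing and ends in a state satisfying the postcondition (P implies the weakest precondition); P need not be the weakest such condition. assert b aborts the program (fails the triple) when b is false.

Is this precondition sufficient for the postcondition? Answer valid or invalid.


Working backward. After the program, the postcondition w + g <= -9 must hold; in canonical form it is g + w <= -9.
Before p := w - 7: g + w <= -9
Then branch requires g + w <= -9; else branch requires g + w <= -9.
Before the if: ((2*cnt != -6 <==> 3*w != -2) ==> g + w <= -9) && ((!(2*cnt != -6 <==> 3*w != -2)) ==> g + w <= -9)
Then branch requires ((w <= 3*cnt - 8 || 2*p >= -16) ==> (((2*cnt != -6 <==> 3*w != -2) ==> g + w <= -9) && ((!(2*cnt != -6 <==> 3*w != -2)) ==> g + w <= -9))) && ((!(w <= 3*cnt - 8 || 2*p >= -16)) ==> (((2*cnt != -6 <==> 3*w != -2) ==> g + w <= -9) && ((!(2*cnt != -6 <==> 3*w != -2)) ==> g + w <= -9))); else branch requires (2*w > 4 ==> 2*cnt >= -1) && ((2*cnt != -6 <==> 3*w != -2) ==> g + w <= -9) && ((!(2*cnt != -6 <==> 3*w != -2)) ==> g + w <= -9).
Before the if: ((p > 10 ==> cnt == -13) ==> (((w <= 3*cnt - 8 || 2*p >= -16) ==> (((2*cnt != -6 <==> 3*w != -2) ==> g + w <= -9) && ((!(2*cnt != -6 <==> 3*w != -2)) ==> g + w <= -9))) && ((!(w <= 3*cnt - 8 || 2*p >= -16)) ==> (((2*cnt != -6 <==> 3*w != -2) ==> g + w <= -9) && ((!(2*cnt != -6 <==> 3*w != -2)) ==> g + w <= -9))))) && ((!(p > 10 ==> cnt == -13)) ==> ((2*w > 4 ==> 2*cnt >= -1) && ((2*cnt != -6 <==> 3*w != -2) ==> g + w <= -9) && ((!(2*cnt != -6 <==> 3*w != -2)) ==> g + w <= -9)))
The weakest precondition is ((p > 10 ==> cnt == -13) ==> (((w <= 3*cnt - 8 || 2*p >= -16) ==> (((2*cnt != -6 <==> 3*w != -2) ==> g + w <= -9) && ((!(2*cnt != -6 <==> 3*w != -2)) ==> g + w <= -9))) && ((!(w <= 3*cnt - 8 || 2*p >= -16)) ==> (((2*cnt != -6 <==> 3*w != -2) ==> g + w <= -9) && ((!(2*cnt != -6 <==> 3*w != -2)) ==> g + w <= -9))))) && ((!(p > 10 ==> cnt == -13)) ==> ((2*w > 4 ==> 2*cnt >= -1) && ((2*cnt != -6 <==> 3*w != -2) ==> g + w <= -9) && ((!(2*cnt != -6 <==> 3*w != -2)) ==> g + w <= -9))).
Check whether ((p > 10 ==> cnt == -13) ==> (((3*cnt >= 6 || 2*p >= -16) ==> ((2*cnt != -6 ==> g <= -7) && ((!(2*cnt != -6)) ==> g <= -7))) && ((!(3*cnt >= 6 || 2*p >= -16)) ==> ((2*cnt != -6 ==> g <= -7) && ((!(2*cnt != -6)) ==> g <= -7))))) && ((!(p > 10 ==> cnt == -13)) ==> ((2*cnt != -6 ==> g <= -7) && ((!(2*cnt != -6)) ==> g <= -7))) && w == -2 implies it.
Every state satisfying the precondition satisfies the weakest precondition: the implication holds.
Answer: valid


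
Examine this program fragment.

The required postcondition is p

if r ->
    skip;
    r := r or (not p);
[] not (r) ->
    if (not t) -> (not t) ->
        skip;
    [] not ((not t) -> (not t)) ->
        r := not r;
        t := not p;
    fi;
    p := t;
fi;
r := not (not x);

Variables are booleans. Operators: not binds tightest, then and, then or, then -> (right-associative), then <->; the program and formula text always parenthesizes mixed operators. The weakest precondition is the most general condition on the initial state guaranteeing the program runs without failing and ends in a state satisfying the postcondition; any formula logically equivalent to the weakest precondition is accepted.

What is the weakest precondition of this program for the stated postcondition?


Working backward. After the program, p must hold.
Before r := not (not x): p
Then branch requires p; else branch requires t.
Before the if: (r -> p) and ((not r) -> t)
Answer: WP = (r -> p) and ((not r) -> t)


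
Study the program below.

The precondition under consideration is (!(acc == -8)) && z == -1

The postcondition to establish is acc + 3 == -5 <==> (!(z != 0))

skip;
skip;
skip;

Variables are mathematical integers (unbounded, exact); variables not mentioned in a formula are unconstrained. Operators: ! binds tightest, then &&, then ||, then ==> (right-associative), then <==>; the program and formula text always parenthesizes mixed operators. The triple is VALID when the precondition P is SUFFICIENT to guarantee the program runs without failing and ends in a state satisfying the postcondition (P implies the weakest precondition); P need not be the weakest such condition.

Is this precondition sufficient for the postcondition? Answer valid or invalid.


Working backward. After the program, the postcondition acc + 3 == -5 <==> (!(z != 0)) must hold; in canonical form it is acc == -8 <==> (!(z != 0)).
Before skip: acc == -8 <==> (!(z != 0))
Before skip: acc == -8 <==> (!(z != 0))
Before skip: acc == -8 <==> (!(z != 0))
The weakest precondition is acc == -8 <==> (!(z != 0)).
Check whether (!(acc == -8)) && z == -1 implies it.
Every state satisfying the precondition satisfies the weakest precondition: the implication holds.
Answer: valid
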